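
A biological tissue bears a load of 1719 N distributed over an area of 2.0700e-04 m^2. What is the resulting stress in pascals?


stress = F / A
stress = 1719 / 2.0700e-04
stress = 8.3043e+06


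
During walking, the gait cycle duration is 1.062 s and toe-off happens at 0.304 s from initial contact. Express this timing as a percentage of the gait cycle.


pct = (event_time / cycle_time) * 100
pct = (0.304 / 1.062) * 100
ratio = 0.2863
pct = 28.6252


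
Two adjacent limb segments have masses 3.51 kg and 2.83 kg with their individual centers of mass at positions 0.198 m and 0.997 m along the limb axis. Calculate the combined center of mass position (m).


COM = (m1*x1 + m2*x2) / (m1 + m2)
COM = (3.51*0.198 + 2.83*0.997) / (3.51 + 2.83)
Numerator = 3.5165
Denominator = 6.3400
COM = 0.5547


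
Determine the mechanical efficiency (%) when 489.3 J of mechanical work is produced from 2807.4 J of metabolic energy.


eta = (W_mech / E_meta) * 100
eta = (489.3 / 2807.4) * 100
ratio = 0.1743
eta = 17.4289


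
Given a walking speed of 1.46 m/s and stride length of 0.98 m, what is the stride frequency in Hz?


f = v / stride_length
f = 1.46 / 0.98
f = 1.4898


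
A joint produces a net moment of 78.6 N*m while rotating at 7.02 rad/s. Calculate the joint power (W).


P = M * omega
P = 78.6 * 7.02
P = 551.7720


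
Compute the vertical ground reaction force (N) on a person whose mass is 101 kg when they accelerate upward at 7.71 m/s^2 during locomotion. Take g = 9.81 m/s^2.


GRF = m * (g + a)
GRF = 101 * (9.81 + 7.71)
GRF = 101 * 17.5200
GRF = 1769.5200


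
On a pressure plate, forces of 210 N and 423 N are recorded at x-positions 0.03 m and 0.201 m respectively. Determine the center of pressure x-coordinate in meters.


COP_x = (F1*x1 + F2*x2) / (F1 + F2)
COP_x = (210*0.03 + 423*0.201) / (210 + 423)
Numerator = 91.3230
Denominator = 633
COP_x = 0.1443


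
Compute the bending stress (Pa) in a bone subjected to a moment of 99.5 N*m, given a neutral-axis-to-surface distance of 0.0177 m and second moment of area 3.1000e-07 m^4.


sigma = M * c / I
sigma = 99.5 * 0.0177 / 3.1000e-07
M * c = 1.7611
sigma = 5.6811e+06


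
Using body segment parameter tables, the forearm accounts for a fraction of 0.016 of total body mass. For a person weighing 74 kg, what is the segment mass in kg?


m_segment = body_mass * fraction
m_segment = 74 * 0.016
m_segment = 1.1840


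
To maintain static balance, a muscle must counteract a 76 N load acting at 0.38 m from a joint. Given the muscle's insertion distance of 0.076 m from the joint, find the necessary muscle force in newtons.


F_muscle = W * d_load / d_muscle
F_muscle = 76 * 0.38 / 0.076
Numerator = 28.8800
F_muscle = 380.0000


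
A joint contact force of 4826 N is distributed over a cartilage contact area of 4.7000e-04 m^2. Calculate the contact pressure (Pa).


P = F / A
P = 4826 / 4.7000e-04
P = 1.0268e+07


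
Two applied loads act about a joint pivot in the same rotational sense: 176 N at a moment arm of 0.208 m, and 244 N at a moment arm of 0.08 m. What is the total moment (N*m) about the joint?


M = F1 * d1 + F2 * d2
M = 176 * 0.208 + 244 * 0.08
M = 36.6080 + 19.5200
M = 56.1280


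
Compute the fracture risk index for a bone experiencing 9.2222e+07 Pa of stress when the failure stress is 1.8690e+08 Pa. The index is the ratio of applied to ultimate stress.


FRI = applied / ultimate
FRI = 9.2222e+07 / 1.8690e+08
FRI = 0.4934


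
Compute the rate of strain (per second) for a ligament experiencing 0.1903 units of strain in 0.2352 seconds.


strain_rate = delta_strain / delta_t
strain_rate = 0.1903 / 0.2352
strain_rate = 0.8091


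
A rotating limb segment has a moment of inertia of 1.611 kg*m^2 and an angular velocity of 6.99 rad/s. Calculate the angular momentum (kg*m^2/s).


L = I * omega
L = 1.611 * 6.99
L = 11.2609


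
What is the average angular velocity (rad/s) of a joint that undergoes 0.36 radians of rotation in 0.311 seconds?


omega = delta_theta / delta_t
omega = 0.36 / 0.311
omega = 1.1576


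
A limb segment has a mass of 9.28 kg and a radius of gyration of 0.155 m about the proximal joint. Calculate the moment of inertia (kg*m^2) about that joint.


I = m * k^2
I = 9.28 * 0.155^2
k^2 = 0.0240
I = 0.2230


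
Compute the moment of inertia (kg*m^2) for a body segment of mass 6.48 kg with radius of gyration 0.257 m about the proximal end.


I = m * k^2
I = 6.48 * 0.257^2
k^2 = 0.0660
I = 0.4280


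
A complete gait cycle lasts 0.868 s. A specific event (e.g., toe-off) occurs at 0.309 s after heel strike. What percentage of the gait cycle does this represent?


pct = (event_time / cycle_time) * 100
pct = (0.309 / 0.868) * 100
ratio = 0.3560
pct = 35.5991


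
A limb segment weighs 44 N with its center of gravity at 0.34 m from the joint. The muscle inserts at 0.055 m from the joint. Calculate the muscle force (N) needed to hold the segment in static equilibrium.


F_muscle = W * d_load / d_muscle
F_muscle = 44 * 0.34 / 0.055
Numerator = 14.9600
F_muscle = 272.0000


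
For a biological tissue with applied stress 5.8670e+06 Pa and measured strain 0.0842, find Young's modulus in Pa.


E = stress / strain
E = 5.8670e+06 / 0.0842
E = 6.9679e+07


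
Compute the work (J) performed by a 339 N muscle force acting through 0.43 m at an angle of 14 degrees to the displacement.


W = F * d * cos(theta)
theta = 14 deg = 0.2443 rad
cos(theta) = 0.9703
W = 339 * 0.43 * 0.9703
W = 141.4400


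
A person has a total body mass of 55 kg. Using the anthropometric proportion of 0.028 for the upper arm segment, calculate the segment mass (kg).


m_segment = body_mass * fraction
m_segment = 55 * 0.028
m_segment = 1.5400


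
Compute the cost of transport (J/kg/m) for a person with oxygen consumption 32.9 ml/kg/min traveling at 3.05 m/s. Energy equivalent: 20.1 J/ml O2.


Power per kg = VO2 * 20.1 / 60
Power per kg = 32.9 * 20.1 / 60 = 11.0215 W/kg
Cost = power_per_kg / speed
Cost = 11.0215 / 3.05
Cost = 3.6136


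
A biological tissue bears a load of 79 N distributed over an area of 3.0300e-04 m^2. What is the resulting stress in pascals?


stress = F / A
stress = 79 / 3.0300e-04
stress = 260726.0726


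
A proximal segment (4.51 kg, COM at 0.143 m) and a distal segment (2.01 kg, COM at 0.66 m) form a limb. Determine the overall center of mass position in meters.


COM = (m1*x1 + m2*x2) / (m1 + m2)
COM = (4.51*0.143 + 2.01*0.66) / (4.51 + 2.01)
Numerator = 1.9715
Denominator = 6.5200
COM = 0.3024


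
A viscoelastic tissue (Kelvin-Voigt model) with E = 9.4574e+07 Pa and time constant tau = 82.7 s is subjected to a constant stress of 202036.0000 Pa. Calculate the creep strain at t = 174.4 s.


epsilon(t) = (sigma/E) * (1 - exp(-t/tau))
sigma/E = 202036.0000 / 9.4574e+07 = 0.0021
exp(-t/tau) = exp(-174.4 / 82.7) = 0.1214
epsilon = 0.0021 * (1 - 0.1214)
epsilon = 0.0019


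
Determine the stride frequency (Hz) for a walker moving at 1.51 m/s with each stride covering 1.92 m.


f = v / stride_length
f = 1.51 / 1.92
f = 0.7865


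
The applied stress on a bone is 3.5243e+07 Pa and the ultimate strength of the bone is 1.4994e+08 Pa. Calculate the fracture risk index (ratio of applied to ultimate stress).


FRI = applied / ultimate
FRI = 3.5243e+07 / 1.4994e+08
FRI = 0.2350


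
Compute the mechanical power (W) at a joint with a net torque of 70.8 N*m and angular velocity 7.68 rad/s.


P = M * omega
P = 70.8 * 7.68
P = 543.7440


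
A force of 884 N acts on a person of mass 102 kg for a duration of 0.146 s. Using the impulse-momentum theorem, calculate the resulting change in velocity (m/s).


J = F * dt = 884 * 0.146 = 129.0640 N*s
delta_v = J / m
delta_v = 129.0640 / 102
delta_v = 1.2653


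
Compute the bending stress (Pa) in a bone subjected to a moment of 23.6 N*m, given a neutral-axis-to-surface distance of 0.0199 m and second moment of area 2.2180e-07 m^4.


sigma = M * c / I
sigma = 23.6 * 0.0199 / 2.2180e-07
M * c = 0.4696
sigma = 2.1174e+06


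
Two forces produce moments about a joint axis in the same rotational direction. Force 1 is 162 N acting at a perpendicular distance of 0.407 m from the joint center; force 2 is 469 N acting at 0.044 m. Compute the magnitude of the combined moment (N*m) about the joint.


M = F1 * d1 + F2 * d2
M = 162 * 0.407 + 469 * 0.044
M = 65.9340 + 20.6360
M = 86.5700


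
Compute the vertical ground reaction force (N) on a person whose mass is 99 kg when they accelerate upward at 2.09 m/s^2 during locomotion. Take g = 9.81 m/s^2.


GRF = m * (g + a)
GRF = 99 * (9.81 + 2.09)
GRF = 99 * 11.9000
GRF = 1178.1000


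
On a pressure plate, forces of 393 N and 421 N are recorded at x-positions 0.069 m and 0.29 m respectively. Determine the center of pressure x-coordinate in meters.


COP_x = (F1*x1 + F2*x2) / (F1 + F2)
COP_x = (393*0.069 + 421*0.29) / (393 + 421)
Numerator = 149.2070
Denominator = 814
COP_x = 0.1833


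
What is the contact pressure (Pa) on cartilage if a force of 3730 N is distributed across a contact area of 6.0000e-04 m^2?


P = F / A
P = 3730 / 6.0000e-04
P = 6.2167e+06


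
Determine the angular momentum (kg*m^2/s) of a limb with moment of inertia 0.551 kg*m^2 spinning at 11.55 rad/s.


L = I * omega
L = 0.551 * 11.55
L = 6.3641


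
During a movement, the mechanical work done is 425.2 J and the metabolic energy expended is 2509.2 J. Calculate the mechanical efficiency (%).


eta = (W_mech / E_meta) * 100
eta = (425.2 / 2509.2) * 100
ratio = 0.1695
eta = 16.9456


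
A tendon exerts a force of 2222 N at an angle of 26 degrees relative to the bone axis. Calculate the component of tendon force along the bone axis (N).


F_eff = F_tendon * cos(theta)
theta = 26 deg = 0.4538 rad
cos(theta) = 0.8988
F_eff = 2222 * 0.8988
F_eff = 1997.1204


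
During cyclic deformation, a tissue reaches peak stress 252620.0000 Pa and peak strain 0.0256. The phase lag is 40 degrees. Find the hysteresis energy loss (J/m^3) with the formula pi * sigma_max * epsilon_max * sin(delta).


E_loss = pi * sigma_max * epsilon_max * sin(delta)
delta = 40 deg = 0.6981 rad
sin(delta) = 0.6428
E_loss = pi * 252620.0000 * 0.0256 * 0.6428
E_loss = 13059.4554


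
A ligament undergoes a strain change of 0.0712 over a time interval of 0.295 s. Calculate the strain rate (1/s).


strain_rate = delta_strain / delta_t
strain_rate = 0.0712 / 0.295
strain_rate = 0.2414


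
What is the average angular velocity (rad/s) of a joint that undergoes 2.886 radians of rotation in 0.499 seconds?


omega = delta_theta / delta_t
omega = 2.886 / 0.499
omega = 5.7836


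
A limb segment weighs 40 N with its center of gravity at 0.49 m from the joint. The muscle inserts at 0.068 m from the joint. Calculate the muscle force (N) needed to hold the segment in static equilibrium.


F_muscle = W * d_load / d_muscle
F_muscle = 40 * 0.49 / 0.068
Numerator = 19.6000
F_muscle = 288.2353


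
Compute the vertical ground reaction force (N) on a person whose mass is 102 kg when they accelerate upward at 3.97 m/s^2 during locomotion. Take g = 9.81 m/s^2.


GRF = m * (g + a)
GRF = 102 * (9.81 + 3.97)
GRF = 102 * 13.7800
GRF = 1405.5600


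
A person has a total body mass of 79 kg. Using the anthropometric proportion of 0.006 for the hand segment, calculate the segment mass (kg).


m_segment = body_mass * fraction
m_segment = 79 * 0.006
m_segment = 0.4740


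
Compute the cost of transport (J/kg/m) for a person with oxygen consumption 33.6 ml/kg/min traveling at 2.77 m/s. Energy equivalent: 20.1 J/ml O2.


Power per kg = VO2 * 20.1 / 60
Power per kg = 33.6 * 20.1 / 60 = 11.2560 W/kg
Cost = power_per_kg / speed
Cost = 11.2560 / 2.77
Cost = 4.0635


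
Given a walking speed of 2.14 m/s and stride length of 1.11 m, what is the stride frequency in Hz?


f = v / stride_length
f = 2.14 / 1.11
f = 1.9279


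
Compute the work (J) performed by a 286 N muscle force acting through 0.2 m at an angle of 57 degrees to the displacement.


W = F * d * cos(theta)
theta = 57 deg = 0.9948 rad
cos(theta) = 0.5446
W = 286 * 0.2 * 0.5446
W = 31.1534


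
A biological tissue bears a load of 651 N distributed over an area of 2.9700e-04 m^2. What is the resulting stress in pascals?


stress = F / A
stress = 651 / 2.9700e-04
stress = 2.1919e+06


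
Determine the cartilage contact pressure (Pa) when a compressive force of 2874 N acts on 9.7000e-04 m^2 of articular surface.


P = F / A
P = 2874 / 9.7000e-04
P = 2.9629e+06


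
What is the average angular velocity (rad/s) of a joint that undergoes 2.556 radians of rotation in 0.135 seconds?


omega = delta_theta / delta_t
omega = 2.556 / 0.135
omega = 18.9333


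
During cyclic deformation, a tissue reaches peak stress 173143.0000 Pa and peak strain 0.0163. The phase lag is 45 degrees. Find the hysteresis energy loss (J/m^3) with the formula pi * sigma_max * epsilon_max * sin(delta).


E_loss = pi * sigma_max * epsilon_max * sin(delta)
delta = 45 deg = 0.7854 rad
sin(delta) = 0.7071
E_loss = pi * 173143.0000 * 0.0163 * 0.7071
E_loss = 6269.4208


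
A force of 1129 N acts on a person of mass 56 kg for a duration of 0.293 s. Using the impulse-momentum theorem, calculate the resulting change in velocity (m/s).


J = F * dt = 1129 * 0.293 = 330.7970 N*s
delta_v = J / m
delta_v = 330.7970 / 56
delta_v = 5.9071


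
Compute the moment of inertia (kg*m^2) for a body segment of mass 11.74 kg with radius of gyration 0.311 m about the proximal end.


I = m * k^2
I = 11.74 * 0.311^2
k^2 = 0.0967
I = 1.1355


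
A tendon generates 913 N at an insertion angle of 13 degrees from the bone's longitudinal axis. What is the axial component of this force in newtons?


F_eff = F_tendon * cos(theta)
theta = 13 deg = 0.2269 rad
cos(theta) = 0.9744
F_eff = 913 * 0.9744
F_eff = 889.5999


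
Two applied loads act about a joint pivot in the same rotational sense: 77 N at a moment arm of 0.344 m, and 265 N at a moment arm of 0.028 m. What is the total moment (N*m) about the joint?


M = F1 * d1 + F2 * d2
M = 77 * 0.344 + 265 * 0.028
M = 26.4880 + 7.4200
M = 33.9080


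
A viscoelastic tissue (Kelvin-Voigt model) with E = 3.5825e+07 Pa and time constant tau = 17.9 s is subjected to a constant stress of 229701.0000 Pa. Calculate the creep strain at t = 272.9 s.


epsilon(t) = (sigma/E) * (1 - exp(-t/tau))
sigma/E = 229701.0000 / 3.5825e+07 = 0.0064
exp(-t/tau) = exp(-272.9 / 17.9) = 2.3924e-07
epsilon = 0.0064 * (1 - 2.3924e-07)
epsilon = 0.0064


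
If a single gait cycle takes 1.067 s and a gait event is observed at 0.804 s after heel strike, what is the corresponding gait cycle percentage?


pct = (event_time / cycle_time) * 100
pct = (0.804 / 1.067) * 100
ratio = 0.7535
pct = 75.3515


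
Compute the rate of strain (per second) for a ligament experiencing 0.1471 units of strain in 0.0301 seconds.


strain_rate = delta_strain / delta_t
strain_rate = 0.1471 / 0.0301
strain_rate = 4.8870


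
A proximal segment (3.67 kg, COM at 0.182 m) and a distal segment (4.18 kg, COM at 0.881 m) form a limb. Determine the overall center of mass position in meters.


COM = (m1*x1 + m2*x2) / (m1 + m2)
COM = (3.67*0.182 + 4.18*0.881) / (3.67 + 4.18)
Numerator = 4.3505
Denominator = 7.8500
COM = 0.5542


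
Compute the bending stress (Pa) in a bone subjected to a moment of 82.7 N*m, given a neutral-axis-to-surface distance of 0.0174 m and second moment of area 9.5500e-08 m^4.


sigma = M * c / I
sigma = 82.7 * 0.0174 / 9.5500e-08
M * c = 1.4390
sigma = 1.5068e+07


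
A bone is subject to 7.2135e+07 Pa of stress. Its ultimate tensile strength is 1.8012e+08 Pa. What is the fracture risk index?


FRI = applied / ultimate
FRI = 7.2135e+07 / 1.8012e+08
FRI = 0.4005


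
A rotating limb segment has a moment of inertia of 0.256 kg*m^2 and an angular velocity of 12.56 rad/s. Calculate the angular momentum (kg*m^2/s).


L = I * omega
L = 0.256 * 12.56
L = 3.2154


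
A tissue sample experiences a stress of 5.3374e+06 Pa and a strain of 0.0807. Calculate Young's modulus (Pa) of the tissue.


E = stress / strain
E = 5.3374e+06 / 0.0807
E = 6.6139e+07


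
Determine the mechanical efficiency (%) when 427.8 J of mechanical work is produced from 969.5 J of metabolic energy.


eta = (W_mech / E_meta) * 100
eta = (427.8 / 969.5) * 100
ratio = 0.4413
eta = 44.1258


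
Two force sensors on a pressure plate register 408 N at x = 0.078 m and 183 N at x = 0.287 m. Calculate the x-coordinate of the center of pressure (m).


COP_x = (F1*x1 + F2*x2) / (F1 + F2)
COP_x = (408*0.078 + 183*0.287) / (408 + 183)
Numerator = 84.3450
Denominator = 591
COP_x = 0.1427


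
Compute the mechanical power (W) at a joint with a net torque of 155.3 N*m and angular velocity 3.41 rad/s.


P = M * omega
P = 155.3 * 3.41
P = 529.5730


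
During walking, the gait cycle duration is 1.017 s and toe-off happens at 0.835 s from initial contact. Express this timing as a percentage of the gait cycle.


pct = (event_time / cycle_time) * 100
pct = (0.835 / 1.017) * 100
ratio = 0.8210
pct = 82.1042


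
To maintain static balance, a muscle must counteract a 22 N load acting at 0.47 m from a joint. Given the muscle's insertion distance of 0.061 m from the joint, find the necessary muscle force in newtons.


F_muscle = W * d_load / d_muscle
F_muscle = 22 * 0.47 / 0.061
Numerator = 10.3400
F_muscle = 169.5082


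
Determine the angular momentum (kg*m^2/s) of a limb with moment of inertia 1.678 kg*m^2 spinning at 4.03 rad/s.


L = I * omega
L = 1.678 * 4.03
L = 6.7623


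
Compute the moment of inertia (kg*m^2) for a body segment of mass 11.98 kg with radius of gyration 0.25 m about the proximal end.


I = m * k^2
I = 11.98 * 0.25^2
k^2 = 0.0625
I = 0.7488


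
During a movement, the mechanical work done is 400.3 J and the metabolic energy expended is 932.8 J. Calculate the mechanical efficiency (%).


eta = (W_mech / E_meta) * 100
eta = (400.3 / 932.8) * 100
ratio = 0.4291
eta = 42.9138


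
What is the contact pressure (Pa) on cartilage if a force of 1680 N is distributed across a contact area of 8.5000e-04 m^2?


P = F / A
P = 1680 / 8.5000e-04
P = 1.9765e+06


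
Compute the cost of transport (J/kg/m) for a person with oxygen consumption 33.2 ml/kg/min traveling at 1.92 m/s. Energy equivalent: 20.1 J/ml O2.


Power per kg = VO2 * 20.1 / 60
Power per kg = 33.2 * 20.1 / 60 = 11.1220 W/kg
Cost = power_per_kg / speed
Cost = 11.1220 / 1.92
Cost = 5.7927


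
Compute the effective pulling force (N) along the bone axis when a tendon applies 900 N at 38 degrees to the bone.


F_eff = F_tendon * cos(theta)
theta = 38 deg = 0.6632 rad
cos(theta) = 0.7880
F_eff = 900 * 0.7880
F_eff = 709.2097


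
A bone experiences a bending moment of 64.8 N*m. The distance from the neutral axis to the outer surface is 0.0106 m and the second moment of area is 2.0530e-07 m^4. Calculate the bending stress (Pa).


sigma = M * c / I
sigma = 64.8 * 0.0106 / 2.0530e-07
M * c = 0.6869
sigma = 3.3457e+06


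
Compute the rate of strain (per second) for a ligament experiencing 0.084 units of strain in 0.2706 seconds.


strain_rate = delta_strain / delta_t
strain_rate = 0.084 / 0.2706
strain_rate = 0.3104


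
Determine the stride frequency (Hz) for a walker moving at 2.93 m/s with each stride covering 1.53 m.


f = v / stride_length
f = 2.93 / 1.53
f = 1.9150


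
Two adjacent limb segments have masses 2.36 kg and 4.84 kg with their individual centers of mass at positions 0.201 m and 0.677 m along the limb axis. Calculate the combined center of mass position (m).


COM = (m1*x1 + m2*x2) / (m1 + m2)
COM = (2.36*0.201 + 4.84*0.677) / (2.36 + 4.84)
Numerator = 3.7510
Denominator = 7.2000
COM = 0.5210


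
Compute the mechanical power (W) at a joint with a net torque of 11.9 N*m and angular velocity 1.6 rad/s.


P = M * omega
P = 11.9 * 1.6
P = 19.0400


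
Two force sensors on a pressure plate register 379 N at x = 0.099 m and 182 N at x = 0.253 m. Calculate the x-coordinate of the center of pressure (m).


COP_x = (F1*x1 + F2*x2) / (F1 + F2)
COP_x = (379*0.099 + 182*0.253) / (379 + 182)
Numerator = 83.5670
Denominator = 561
COP_x = 0.1490


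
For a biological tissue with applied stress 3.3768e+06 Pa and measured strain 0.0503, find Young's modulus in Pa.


E = stress / strain
E = 3.3768e+06 / 0.0503
E = 6.7133e+07


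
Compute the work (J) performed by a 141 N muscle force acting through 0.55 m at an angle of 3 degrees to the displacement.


W = F * d * cos(theta)
theta = 3 deg = 0.0524 rad
cos(theta) = 0.9986
W = 141 * 0.55 * 0.9986
W = 77.4437


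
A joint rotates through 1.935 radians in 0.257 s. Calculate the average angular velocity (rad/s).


omega = delta_theta / delta_t
omega = 1.935 / 0.257
omega = 7.5292


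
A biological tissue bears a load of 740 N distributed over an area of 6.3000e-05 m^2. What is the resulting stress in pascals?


stress = F / A
stress = 740 / 6.3000e-05
stress = 1.1746e+07


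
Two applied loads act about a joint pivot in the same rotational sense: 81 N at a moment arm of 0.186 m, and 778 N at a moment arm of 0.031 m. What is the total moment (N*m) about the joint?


M = F1 * d1 + F2 * d2
M = 81 * 0.186 + 778 * 0.031
M = 15.0660 + 24.1180
M = 39.1840


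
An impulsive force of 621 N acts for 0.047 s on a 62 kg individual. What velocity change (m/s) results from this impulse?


J = F * dt = 621 * 0.047 = 29.1870 N*s
delta_v = J / m
delta_v = 29.1870 / 62
delta_v = 0.4708


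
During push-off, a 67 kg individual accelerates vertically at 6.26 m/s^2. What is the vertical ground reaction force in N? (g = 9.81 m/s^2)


GRF = m * (g + a)
GRF = 67 * (9.81 + 6.26)
GRF = 67 * 16.0700
GRF = 1076.6900


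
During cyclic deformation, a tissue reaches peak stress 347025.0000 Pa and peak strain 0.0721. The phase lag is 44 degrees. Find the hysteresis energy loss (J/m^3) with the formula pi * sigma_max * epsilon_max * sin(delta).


E_loss = pi * sigma_max * epsilon_max * sin(delta)
delta = 44 deg = 0.7679 rad
sin(delta) = 0.6947
E_loss = pi * 347025.0000 * 0.0721 * 0.6947
E_loss = 54603.0841


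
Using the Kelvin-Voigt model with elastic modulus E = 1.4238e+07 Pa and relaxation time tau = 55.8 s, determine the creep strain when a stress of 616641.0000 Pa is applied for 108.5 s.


epsilon(t) = (sigma/E) * (1 - exp(-t/tau))
sigma/E = 616641.0000 / 1.4238e+07 = 0.0433
exp(-t/tau) = exp(-108.5 / 55.8) = 0.1431
epsilon = 0.0433 * (1 - 0.1431)
epsilon = 0.0371


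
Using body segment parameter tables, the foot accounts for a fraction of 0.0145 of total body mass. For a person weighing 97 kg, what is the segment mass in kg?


m_segment = body_mass * fraction
m_segment = 97 * 0.0145
m_segment = 1.4065


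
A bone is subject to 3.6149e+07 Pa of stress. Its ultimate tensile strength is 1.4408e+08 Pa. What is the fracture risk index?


FRI = applied / ultimate
FRI = 3.6149e+07 / 1.4408e+08
FRI = 0.2509


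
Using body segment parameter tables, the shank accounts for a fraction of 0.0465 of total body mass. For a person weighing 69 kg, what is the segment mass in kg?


m_segment = body_mass * fraction
m_segment = 69 * 0.0465
m_segment = 3.2085


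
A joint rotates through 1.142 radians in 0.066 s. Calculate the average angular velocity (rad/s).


omega = delta_theta / delta_t
omega = 1.142 / 0.066
omega = 17.3030


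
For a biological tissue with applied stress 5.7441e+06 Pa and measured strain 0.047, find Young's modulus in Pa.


E = stress / strain
E = 5.7441e+06 / 0.047
E = 1.2221e+08


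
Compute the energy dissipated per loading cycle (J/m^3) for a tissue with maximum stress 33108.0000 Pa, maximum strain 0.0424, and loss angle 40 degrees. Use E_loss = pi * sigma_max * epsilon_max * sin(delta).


E_loss = pi * sigma_max * epsilon_max * sin(delta)
delta = 40 deg = 0.6981 rad
sin(delta) = 0.6428
E_loss = pi * 33108.0000 * 0.0424 * 0.6428
E_loss = 2834.7592


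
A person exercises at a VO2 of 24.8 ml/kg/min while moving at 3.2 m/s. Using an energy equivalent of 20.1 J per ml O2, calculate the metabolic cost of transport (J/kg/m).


Power per kg = VO2 * 20.1 / 60
Power per kg = 24.8 * 20.1 / 60 = 8.3080 W/kg
Cost = power_per_kg / speed
Cost = 8.3080 / 3.2
Cost = 2.5963


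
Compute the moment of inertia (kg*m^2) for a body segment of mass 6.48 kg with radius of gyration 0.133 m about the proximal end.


I = m * k^2
I = 6.48 * 0.133^2
k^2 = 0.0177
I = 0.1146


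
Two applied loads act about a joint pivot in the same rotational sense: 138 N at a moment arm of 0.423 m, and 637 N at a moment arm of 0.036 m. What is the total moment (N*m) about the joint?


M = F1 * d1 + F2 * d2
M = 138 * 0.423 + 637 * 0.036
M = 58.3740 + 22.9320
M = 81.3060


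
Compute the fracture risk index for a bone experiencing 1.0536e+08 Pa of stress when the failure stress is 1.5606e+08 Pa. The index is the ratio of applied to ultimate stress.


FRI = applied / ultimate
FRI = 1.0536e+08 / 1.5606e+08
FRI = 0.6751


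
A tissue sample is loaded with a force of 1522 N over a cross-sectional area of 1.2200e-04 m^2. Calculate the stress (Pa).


stress = F / A
stress = 1522 / 1.2200e-04
stress = 1.2475e+07


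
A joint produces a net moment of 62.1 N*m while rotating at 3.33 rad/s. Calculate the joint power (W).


P = M * omega
P = 62.1 * 3.33
P = 206.7930


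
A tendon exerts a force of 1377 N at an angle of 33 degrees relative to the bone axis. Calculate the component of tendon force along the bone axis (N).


F_eff = F_tendon * cos(theta)
theta = 33 deg = 0.5760 rad
cos(theta) = 0.8387
F_eff = 1377 * 0.8387
F_eff = 1154.8494


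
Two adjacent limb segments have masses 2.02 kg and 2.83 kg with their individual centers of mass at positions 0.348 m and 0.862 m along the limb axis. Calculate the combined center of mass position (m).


COM = (m1*x1 + m2*x2) / (m1 + m2)
COM = (2.02*0.348 + 2.83*0.862) / (2.02 + 2.83)
Numerator = 3.1424
Denominator = 4.8500
COM = 0.6479


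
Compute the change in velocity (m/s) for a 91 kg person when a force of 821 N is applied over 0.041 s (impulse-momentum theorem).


J = F * dt = 821 * 0.041 = 33.6610 N*s
delta_v = J / m
delta_v = 33.6610 / 91
delta_v = 0.3699


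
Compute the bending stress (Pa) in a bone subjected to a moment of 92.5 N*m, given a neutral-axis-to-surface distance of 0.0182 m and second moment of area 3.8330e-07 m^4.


sigma = M * c / I
sigma = 92.5 * 0.0182 / 3.8330e-07
M * c = 1.6835
sigma = 4.3921e+06


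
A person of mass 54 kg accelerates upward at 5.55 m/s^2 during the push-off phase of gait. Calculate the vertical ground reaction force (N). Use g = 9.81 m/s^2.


GRF = m * (g + a)
GRF = 54 * (9.81 + 5.55)
GRF = 54 * 15.3600
GRF = 829.4400


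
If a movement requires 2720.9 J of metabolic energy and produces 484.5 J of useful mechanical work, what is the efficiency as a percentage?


eta = (W_mech / E_meta) * 100
eta = (484.5 / 2720.9) * 100
ratio = 0.1781
eta = 17.8066


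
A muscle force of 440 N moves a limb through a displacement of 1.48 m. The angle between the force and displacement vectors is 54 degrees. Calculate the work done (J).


W = F * d * cos(theta)
theta = 54 deg = 0.9425 rad
cos(theta) = 0.5878
W = 440 * 1.48 * 0.5878
W = 382.7658


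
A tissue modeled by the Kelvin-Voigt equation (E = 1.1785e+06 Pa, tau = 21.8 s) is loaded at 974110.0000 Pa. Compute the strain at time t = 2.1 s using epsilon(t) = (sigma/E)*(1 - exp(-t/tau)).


epsilon(t) = (sigma/E) * (1 - exp(-t/tau))
sigma/E = 974110.0000 / 1.1785e+06 = 0.8266
exp(-t/tau) = exp(-2.1 / 21.8) = 0.9082
epsilon = 0.8266 * (1 - 0.9082)
epsilon = 0.0759


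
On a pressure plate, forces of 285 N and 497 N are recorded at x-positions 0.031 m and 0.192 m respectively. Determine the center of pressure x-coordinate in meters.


COP_x = (F1*x1 + F2*x2) / (F1 + F2)
COP_x = (285*0.031 + 497*0.192) / (285 + 497)
Numerator = 104.2590
Denominator = 782
COP_x = 0.1333


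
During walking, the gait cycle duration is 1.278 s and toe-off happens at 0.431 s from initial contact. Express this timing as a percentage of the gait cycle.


pct = (event_time / cycle_time) * 100
pct = (0.431 / 1.278) * 100
ratio = 0.3372
pct = 33.7246


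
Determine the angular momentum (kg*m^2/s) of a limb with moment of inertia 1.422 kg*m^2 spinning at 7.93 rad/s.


L = I * omega
L = 1.422 * 7.93
L = 11.2765


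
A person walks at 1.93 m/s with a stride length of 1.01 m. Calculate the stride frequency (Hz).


f = v / stride_length
f = 1.93 / 1.01
f = 1.9109


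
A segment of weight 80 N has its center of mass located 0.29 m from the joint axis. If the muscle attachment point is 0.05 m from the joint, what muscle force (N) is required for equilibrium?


F_muscle = W * d_load / d_muscle
F_muscle = 80 * 0.29 / 0.05
Numerator = 23.2000
F_muscle = 464.0000


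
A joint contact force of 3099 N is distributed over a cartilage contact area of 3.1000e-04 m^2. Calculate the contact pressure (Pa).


P = F / A
P = 3099 / 3.1000e-04
P = 9.9968e+06


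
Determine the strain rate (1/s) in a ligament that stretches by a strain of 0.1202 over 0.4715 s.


strain_rate = delta_strain / delta_t
strain_rate = 0.1202 / 0.4715
strain_rate = 0.2549


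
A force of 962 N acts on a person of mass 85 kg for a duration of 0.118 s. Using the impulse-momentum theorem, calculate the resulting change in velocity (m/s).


J = F * dt = 962 * 0.118 = 113.5160 N*s
delta_v = J / m
delta_v = 113.5160 / 85
delta_v = 1.3355


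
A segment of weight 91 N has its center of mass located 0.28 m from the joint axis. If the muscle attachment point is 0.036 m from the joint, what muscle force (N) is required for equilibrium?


F_muscle = W * d_load / d_muscle
F_muscle = 91 * 0.28 / 0.036
Numerator = 25.4800
F_muscle = 707.7778


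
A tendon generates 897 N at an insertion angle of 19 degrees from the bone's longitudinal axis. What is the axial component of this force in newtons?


F_eff = F_tendon * cos(theta)
theta = 19 deg = 0.3316 rad
cos(theta) = 0.9455
F_eff = 897 * 0.9455
F_eff = 848.1302


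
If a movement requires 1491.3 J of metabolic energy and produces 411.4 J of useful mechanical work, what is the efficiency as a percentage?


eta = (W_mech / E_meta) * 100
eta = (411.4 / 1491.3) * 100
ratio = 0.2759
eta = 27.5867


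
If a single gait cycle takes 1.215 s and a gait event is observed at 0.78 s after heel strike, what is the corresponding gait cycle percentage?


pct = (event_time / cycle_time) * 100
pct = (0.78 / 1.215) * 100
ratio = 0.6420
pct = 64.1975


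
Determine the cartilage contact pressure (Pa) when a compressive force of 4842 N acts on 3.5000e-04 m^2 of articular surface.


P = F / A
P = 4842 / 3.5000e-04
P = 1.3834e+07


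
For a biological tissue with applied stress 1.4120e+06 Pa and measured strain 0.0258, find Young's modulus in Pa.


E = stress / strain
E = 1.4120e+06 / 0.0258
E = 5.4729e+07


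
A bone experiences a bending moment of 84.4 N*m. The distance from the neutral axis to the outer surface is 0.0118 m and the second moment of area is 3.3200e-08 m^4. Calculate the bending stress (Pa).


sigma = M * c / I
sigma = 84.4 * 0.0118 / 3.3200e-08
M * c = 0.9959
sigma = 2.9998e+07


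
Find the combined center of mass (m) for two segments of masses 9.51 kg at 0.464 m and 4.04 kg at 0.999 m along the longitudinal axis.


COM = (m1*x1 + m2*x2) / (m1 + m2)
COM = (9.51*0.464 + 4.04*0.999) / (9.51 + 4.04)
Numerator = 8.4486
Denominator = 13.5500
COM = 0.6235


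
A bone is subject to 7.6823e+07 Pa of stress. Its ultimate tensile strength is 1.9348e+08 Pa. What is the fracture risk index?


FRI = applied / ultimate
FRI = 7.6823e+07 / 1.9348e+08
FRI = 0.3971


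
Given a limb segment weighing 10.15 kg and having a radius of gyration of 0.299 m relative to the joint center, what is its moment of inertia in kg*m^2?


I = m * k^2
I = 10.15 * 0.299^2
k^2 = 0.0894
I = 0.9074


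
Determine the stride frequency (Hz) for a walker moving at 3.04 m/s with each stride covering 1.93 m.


f = v / stride_length
f = 3.04 / 1.93
f = 1.5751


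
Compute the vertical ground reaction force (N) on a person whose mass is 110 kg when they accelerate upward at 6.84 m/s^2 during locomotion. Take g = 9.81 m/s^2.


GRF = m * (g + a)
GRF = 110 * (9.81 + 6.84)
GRF = 110 * 16.6500
GRF = 1831.5000


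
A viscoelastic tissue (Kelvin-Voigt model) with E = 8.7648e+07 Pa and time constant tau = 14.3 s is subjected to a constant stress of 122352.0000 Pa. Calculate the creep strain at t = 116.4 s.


epsilon(t) = (sigma/E) * (1 - exp(-t/tau))
sigma/E = 122352.0000 / 8.7648e+07 = 0.0014
exp(-t/tau) = exp(-116.4 / 14.3) = 2.9168e-04
epsilon = 0.0014 * (1 - 2.9168e-04)
epsilon = 0.0014


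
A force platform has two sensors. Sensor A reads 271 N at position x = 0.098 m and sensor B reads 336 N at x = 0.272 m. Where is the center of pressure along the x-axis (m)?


COP_x = (F1*x1 + F2*x2) / (F1 + F2)
COP_x = (271*0.098 + 336*0.272) / (271 + 336)
Numerator = 117.9500
Denominator = 607
COP_x = 0.1943


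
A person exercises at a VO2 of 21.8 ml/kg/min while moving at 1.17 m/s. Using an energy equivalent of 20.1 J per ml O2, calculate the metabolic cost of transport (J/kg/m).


Power per kg = VO2 * 20.1 / 60
Power per kg = 21.8 * 20.1 / 60 = 7.3030 W/kg
Cost = power_per_kg / speed
Cost = 7.3030 / 1.17
Cost = 6.2419


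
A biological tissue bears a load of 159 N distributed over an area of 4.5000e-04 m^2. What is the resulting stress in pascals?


stress = F / A
stress = 159 / 4.5000e-04
stress = 353333.3333


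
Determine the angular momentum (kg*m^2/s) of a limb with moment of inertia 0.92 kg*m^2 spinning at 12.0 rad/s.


L = I * omega
L = 0.92 * 12.0
L = 11.0400


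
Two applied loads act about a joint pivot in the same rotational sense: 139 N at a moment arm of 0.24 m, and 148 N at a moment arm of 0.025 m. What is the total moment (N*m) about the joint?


M = F1 * d1 + F2 * d2
M = 139 * 0.24 + 148 * 0.025
M = 33.3600 + 3.7000
M = 37.0600


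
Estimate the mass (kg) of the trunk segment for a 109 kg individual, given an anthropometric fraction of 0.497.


m_segment = body_mass * fraction
m_segment = 109 * 0.497
m_segment = 54.1730


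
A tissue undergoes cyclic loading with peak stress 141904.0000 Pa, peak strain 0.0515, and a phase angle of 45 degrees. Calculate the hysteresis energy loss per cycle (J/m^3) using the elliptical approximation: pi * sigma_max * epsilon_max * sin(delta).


E_loss = pi * sigma_max * epsilon_max * sin(delta)
delta = 45 deg = 0.7854 rad
sin(delta) = 0.7071
E_loss = pi * 141904.0000 * 0.0515 * 0.7071
E_loss = 16234.4187


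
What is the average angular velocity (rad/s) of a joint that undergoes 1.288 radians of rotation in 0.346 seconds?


omega = delta_theta / delta_t
omega = 1.288 / 0.346
omega = 3.7225


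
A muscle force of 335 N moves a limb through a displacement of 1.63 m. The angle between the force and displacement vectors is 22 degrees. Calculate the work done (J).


W = F * d * cos(theta)
theta = 22 deg = 0.3840 rad
cos(theta) = 0.9272
W = 335 * 1.63 * 0.9272
W = 506.2887


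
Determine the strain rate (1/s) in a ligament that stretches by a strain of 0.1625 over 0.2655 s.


strain_rate = delta_strain / delta_t
strain_rate = 0.1625 / 0.2655
strain_rate = 0.6121


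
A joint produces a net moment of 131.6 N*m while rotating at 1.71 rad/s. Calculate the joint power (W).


P = M * omega
P = 131.6 * 1.71
P = 225.0360


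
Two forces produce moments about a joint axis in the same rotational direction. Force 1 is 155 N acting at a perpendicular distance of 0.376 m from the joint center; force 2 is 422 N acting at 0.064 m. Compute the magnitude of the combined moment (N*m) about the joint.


M = F1 * d1 + F2 * d2
M = 155 * 0.376 + 422 * 0.064
M = 58.2800 + 27.0080
M = 85.2880


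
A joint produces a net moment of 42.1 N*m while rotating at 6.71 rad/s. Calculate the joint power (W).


P = M * omega
P = 42.1 * 6.71
P = 282.4910


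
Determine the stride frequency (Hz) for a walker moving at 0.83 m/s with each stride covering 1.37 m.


f = v / stride_length
f = 0.83 / 1.37
f = 0.6058


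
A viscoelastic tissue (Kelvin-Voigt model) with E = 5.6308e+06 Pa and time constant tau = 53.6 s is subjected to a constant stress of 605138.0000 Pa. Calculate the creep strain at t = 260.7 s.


epsilon(t) = (sigma/E) * (1 - exp(-t/tau))
sigma/E = 605138.0000 / 5.6308e+06 = 0.1075
exp(-t/tau) = exp(-260.7 / 53.6) = 0.0077
epsilon = 0.1075 * (1 - 0.0077)
epsilon = 0.1066


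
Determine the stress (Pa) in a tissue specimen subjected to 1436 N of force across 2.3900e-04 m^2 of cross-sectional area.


stress = F / A
stress = 1436 / 2.3900e-04
stress = 6.0084e+06


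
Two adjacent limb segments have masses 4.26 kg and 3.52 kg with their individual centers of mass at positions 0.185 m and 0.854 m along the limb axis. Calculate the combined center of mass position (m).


COM = (m1*x1 + m2*x2) / (m1 + m2)
COM = (4.26*0.185 + 3.52*0.854) / (4.26 + 3.52)
Numerator = 3.7942
Denominator = 7.7800
COM = 0.4877


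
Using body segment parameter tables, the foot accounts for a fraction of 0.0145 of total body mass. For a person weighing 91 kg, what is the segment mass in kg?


m_segment = body_mass * fraction
m_segment = 91 * 0.0145
m_segment = 1.3195


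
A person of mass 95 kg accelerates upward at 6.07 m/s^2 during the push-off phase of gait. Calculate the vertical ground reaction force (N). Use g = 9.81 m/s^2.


GRF = m * (g + a)
GRF = 95 * (9.81 + 6.07)
GRF = 95 * 15.8800
GRF = 1508.6000


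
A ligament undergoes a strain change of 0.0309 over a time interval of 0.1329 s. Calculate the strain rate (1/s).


strain_rate = delta_strain / delta_t
strain_rate = 0.0309 / 0.1329
strain_rate = 0.2325


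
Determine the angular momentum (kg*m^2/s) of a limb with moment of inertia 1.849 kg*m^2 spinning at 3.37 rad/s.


L = I * omega
L = 1.849 * 3.37
L = 6.2311


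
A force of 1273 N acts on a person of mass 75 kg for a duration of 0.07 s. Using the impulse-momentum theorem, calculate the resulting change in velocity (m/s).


J = F * dt = 1273 * 0.07 = 89.1100 N*s
delta_v = J / m
delta_v = 89.1100 / 75
delta_v = 1.1881


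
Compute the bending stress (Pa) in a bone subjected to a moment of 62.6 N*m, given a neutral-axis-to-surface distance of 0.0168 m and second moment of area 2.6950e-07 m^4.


sigma = M * c / I
sigma = 62.6 * 0.0168 / 2.6950e-07
M * c = 1.0517
sigma = 3.9023e+06


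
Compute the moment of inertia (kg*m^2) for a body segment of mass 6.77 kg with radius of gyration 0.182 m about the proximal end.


I = m * k^2
I = 6.77 * 0.182^2
k^2 = 0.0331
I = 0.2242


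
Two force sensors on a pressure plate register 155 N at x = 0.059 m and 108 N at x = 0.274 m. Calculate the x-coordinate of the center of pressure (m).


COP_x = (F1*x1 + F2*x2) / (F1 + F2)
COP_x = (155*0.059 + 108*0.274) / (155 + 108)
Numerator = 38.7370
Denominator = 263
COP_x = 0.1473


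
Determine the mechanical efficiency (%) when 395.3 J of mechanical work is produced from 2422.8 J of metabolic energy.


eta = (W_mech / E_meta) * 100
eta = (395.3 / 2422.8) * 100
ratio = 0.1632
eta = 16.3158


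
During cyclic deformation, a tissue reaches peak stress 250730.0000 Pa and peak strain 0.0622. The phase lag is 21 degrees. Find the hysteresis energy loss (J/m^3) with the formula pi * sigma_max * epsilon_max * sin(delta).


E_loss = pi * sigma_max * epsilon_max * sin(delta)
delta = 21 deg = 0.3665 rad
sin(delta) = 0.3584
E_loss = pi * 250730.0000 * 0.0622 * 0.3584
E_loss = 17558.0273
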